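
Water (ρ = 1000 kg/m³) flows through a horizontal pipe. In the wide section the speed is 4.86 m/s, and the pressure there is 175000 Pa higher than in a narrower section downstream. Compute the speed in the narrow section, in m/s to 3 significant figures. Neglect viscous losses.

v₂ ≈ 19.3 m/s

Horizontal Bernoulli: P₁ + ½ρv₁² = P₂ + ½ρv₂², so v₂² = v₁² + 2(P₁ − P₂)/ρ.
v₂ = √(4.86² + 2·175000/1000) = √(23.6 + 350) = 19.3 m/s.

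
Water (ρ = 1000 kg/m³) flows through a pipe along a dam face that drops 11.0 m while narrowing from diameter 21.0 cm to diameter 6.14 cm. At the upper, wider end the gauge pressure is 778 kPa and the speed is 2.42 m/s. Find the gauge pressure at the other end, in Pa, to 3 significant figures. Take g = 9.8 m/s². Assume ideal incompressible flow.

488000 Pa

By continuity, v₂ = v₁·A₁/A₂ = 2.42·(346/29.6) = 28.3 m/s.
Bernoulli: P₁ + ½ρv₁² + ρg h₁ = P₂ + ½ρv₂² + ρg h₂, so P₂ = P₁ + ½ρ(v₁² − v₂²) − ρg(h₂ − h₁).
P₂ = 778000 + ½·1000·(2.42² − 28.3²) − 1000·9.8·(−11.0) = 778000 + (-398000) − (-108000) = 488000 Pa.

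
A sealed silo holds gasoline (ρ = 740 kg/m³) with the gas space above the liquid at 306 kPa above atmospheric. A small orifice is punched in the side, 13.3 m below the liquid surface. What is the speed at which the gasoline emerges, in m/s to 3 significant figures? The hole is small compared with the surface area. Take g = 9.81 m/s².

Take point 1 at the surface (v₁ ≈ 0) and point 2 at the hole (at atmospheric pressure). Bernoulli: P₁ + ρg h = P_atm + ½ρv₂².
With P₁ − P_atm = 306000 Pa, v₂ = √(2gh + 2ΔP/ρ) = √(2·9.81·13.3 + 2·306000/740) = 33.0 m/s.

v = 33.0 m/s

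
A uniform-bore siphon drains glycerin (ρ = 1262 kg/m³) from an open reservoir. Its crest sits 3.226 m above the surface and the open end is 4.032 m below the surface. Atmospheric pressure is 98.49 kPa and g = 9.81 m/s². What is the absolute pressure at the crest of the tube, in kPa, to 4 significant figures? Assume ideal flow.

From the surface to the outlet (both open to atmosphere, surface at rest): v = √(2g·h_out) = √(2·9.81·4.032) = 8.894 m/s.
The bore is uniform, so the speed at the crest is the same v. Bernoulli surface→crest: P_atm = P_top + ½ρv² + ρg·h_top.
P_top = 98490 − ½·1262·8.894² − 1262·9.81·3.226 = 8634 Pa.

P_top ≈ 8.634 kPa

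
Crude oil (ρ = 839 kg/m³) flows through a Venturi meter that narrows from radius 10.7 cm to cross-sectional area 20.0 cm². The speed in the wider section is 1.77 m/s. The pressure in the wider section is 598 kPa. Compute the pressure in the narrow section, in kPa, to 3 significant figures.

Mass conservation (A₁v₁ = A₂v₂) gives v₂ = 1.77 × 360/20.0 = 31.8 m/s.
The pipe is horizontal, so Bernoulli reduces to P₁ + ½ρv₁² = P₂ + ½ρv₂².
P₂ = P₁ − ½ρ(v₂² − v₁²) = 598000 − ½·839·(31.8² − 1.77²) = 598000 − 424000 = 174000 Pa.

174 kPa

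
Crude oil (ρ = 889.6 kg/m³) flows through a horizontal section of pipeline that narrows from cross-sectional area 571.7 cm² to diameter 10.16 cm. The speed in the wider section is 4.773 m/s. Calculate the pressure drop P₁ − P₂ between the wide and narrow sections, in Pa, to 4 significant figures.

The volume flow rate is constant, so v₂ = (A₁/A₂)v₁ = (571.7/81.07)·4.773 = 33.66 m/s.
The pipe is horizontal, so Bernoulli reduces to P₁ + ½ρv₁² = P₂ + ½ρv₂².
P₁ − P₂ = ½·889.6·(33.66² − 4.773²) = ½·889.6·1110 = 493700 Pa.

ΔP ≈ 493700 Pa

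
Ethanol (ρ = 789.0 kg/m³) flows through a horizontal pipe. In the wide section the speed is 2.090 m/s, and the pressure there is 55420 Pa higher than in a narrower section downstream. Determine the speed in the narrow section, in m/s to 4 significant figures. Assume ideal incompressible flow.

v₂ ≈ 12.04 m/s

Horizontal Bernoulli: P₁ + ½ρv₁² = P₂ + ½ρv₂², so v₂² = v₁² + 2(P₁ − P₂)/ρ.
v₂ = √(2.090² + 2·55420/789.0) = √(4.368 + 140.5) = 12.04 m/s.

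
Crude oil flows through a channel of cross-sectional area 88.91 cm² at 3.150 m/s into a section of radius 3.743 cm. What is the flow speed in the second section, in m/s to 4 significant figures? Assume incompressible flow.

Mass conservation (A₁v₁ = A₂v₂) gives v₂ = 3.150 × 88.91/44.01 = 6.363 m/s.

v₂ ≈ 6.363 m/s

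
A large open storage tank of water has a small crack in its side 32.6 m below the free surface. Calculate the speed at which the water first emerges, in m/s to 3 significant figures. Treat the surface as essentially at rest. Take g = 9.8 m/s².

v ≈ 25.3 m/s

With the surface at rest and both surface and jet at atmospheric pressure, Bernoulli gives ρg h = ½ρv², so v = √(2gh) = √(2·9.8·32.6) = 25.3 m/s.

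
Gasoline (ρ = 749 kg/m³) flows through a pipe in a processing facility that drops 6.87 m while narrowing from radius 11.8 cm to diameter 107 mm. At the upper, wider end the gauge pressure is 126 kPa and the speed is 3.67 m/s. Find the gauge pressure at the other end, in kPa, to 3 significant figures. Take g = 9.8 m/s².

P₂ ≈ 62.1 kPa

Mass conservation (A₁v₁ = A₂v₂) gives v₂ = 3.67 × 437/89.9 = 17.9 m/s.
Energy conservation along the streamline gives P₂ = P₁ − ½ρ(v₂² − v₁²) − ρg(h₂ − h₁).
P₂ = 126000 + ½·749·(3.67² − 17.9²) − 749·9.8·(−6.87) = 126000 + (-114000) − (-50400) = 62100 Pa.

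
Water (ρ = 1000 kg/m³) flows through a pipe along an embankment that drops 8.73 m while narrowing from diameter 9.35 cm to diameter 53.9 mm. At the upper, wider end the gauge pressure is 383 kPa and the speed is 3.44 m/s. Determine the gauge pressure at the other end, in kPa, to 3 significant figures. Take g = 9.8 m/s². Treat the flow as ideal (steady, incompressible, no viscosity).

P₂ ≈ 421 kPa

Mass conservation (A₁v₁ = A₂v₂) gives v₂ = 3.44 × 68.7/22.8 = 10.4 m/s.
Applying Bernoulli between the two ends and solving for P₂: P₂ = P₁ + ½ρ(v₁² − v₂²) − ρgΔh.
P₂ = 383000 + ½·1000·(3.44² − 10.4²) − 1000·9.8·(−8.73) = 383000 + (-47700) − (-85600) = 421000 Pa.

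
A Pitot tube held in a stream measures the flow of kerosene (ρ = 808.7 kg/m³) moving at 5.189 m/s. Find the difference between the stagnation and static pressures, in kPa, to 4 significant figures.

At the stagnation point the flow is brought to rest, so Bernoulli gives P_stag − P_static = ½ρv².
ΔP = ½·808.7·5.189² = 10890 Pa.

ΔP ≈ 10.89 kPa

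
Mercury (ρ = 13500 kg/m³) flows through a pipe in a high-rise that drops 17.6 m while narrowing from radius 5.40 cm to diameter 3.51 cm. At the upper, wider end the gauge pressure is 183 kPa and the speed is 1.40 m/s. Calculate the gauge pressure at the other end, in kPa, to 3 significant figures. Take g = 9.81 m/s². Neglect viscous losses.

P₂ ≈ 1340 kPa

Continuity gives A₁v₁ = A₂v₂, so v₂ = (91.6 cm²)/(9.68 cm²) × 1.40 m/s = 13.3 m/s.
Applying Bernoulli between the two ends and solving for P₂: P₂ = P₁ + ½ρ(v₁² − v₂²) − ρgΔh.
P₂ = 183000 + ½·13500·(1.40² − 13.3²) − 13500·9.81·(−17.6) = 183000 + (-1170000) − (-2330000) = 1340000 Pa.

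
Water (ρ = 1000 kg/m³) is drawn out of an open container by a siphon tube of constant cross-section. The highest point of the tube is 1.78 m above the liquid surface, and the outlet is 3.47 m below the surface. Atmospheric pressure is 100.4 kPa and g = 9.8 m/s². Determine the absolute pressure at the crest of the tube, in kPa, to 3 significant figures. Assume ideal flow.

The outlet speed comes from Torricelli: v = √(2g·3.47) = 8.25 m/s.
With constant cross-section the crest speed equals v; applying Bernoulli from the surface up to the crest, P_top = P_atm − ½ρv² − ρg·h_top.
P_top = 100400 − ½·1000·8.25² − 1000·9.8·1.78 = 49000 Pa.

P_top ≈ 49.0 kPa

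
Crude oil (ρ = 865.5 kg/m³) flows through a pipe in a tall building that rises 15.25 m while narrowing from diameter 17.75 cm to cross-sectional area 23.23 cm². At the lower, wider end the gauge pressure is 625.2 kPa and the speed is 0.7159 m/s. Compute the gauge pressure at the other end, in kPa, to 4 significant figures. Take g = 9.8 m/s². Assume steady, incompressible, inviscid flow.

P₂ ≈ 470.9 kPa

Mass conservation (A₁v₁ = A₂v₂) gives v₂ = 0.7159 × 247.4/23.23 = 7.626 m/s.
Bernoulli: P₁ + ½ρv₁² + ρg h₁ = P₂ + ½ρv₂² + ρg h₂, so P₂ = P₁ + ½ρ(v₁² − v₂²) − ρg(h₂ − h₁).
P₂ = 625200 + ½·865.5·(0.7159² − 7.626²) − 865.5·9.8·(+15.25) = 625200 + (-24940) − (129300) = 470900 Pa.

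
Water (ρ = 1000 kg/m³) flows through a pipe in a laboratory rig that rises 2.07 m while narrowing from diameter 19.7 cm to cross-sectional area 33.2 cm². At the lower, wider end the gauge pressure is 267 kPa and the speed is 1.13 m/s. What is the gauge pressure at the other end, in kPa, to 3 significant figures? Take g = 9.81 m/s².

P₂ ≈ 194 kPa

The volume flow rate is constant, so v₂ = (A₁/A₂)v₁ = (305/33.2)·1.13 = 10.4 m/s.
Applying Bernoulli between the two ends and solving for P₂: P₂ = P₁ + ½ρ(v₁² − v₂²) − ρgΔh.
P₂ = 267000 + ½·1000·(1.13² − 10.4²) − 1000·9.81·(+2.07) = 267000 + (-53200) − (20300) = 194000 Pa.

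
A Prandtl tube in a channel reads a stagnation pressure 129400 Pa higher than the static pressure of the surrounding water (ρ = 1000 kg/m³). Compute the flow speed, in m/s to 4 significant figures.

16.09 m/s

At the stagnation point the flow is brought to rest, so Bernoulli gives P_stag − P_static = ½ρv².
v = √(2ΔP/ρ) = √(2·129400/1000) = 16.09 m/s.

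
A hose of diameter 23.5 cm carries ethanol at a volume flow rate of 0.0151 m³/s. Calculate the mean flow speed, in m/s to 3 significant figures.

0.348 m/s

Q = 0.0151 m³/s = 0.0151 m³/s.
v = Q/A = 0.0151 / 0.0434 = 0.348 m/s.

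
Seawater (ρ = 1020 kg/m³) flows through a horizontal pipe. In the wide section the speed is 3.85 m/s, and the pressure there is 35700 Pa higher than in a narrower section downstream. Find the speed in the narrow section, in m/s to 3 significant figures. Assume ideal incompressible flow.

Horizontal Bernoulli: P₁ + ½ρv₁² = P₂ + ½ρv₂², so v₂² = v₁² + 2(P₁ − P₂)/ρ.
v₂ = √(3.85² + 2·35700/1020) = √(14.8 + 70.0) = 9.21 m/s.

v₂ = 9.21 m/s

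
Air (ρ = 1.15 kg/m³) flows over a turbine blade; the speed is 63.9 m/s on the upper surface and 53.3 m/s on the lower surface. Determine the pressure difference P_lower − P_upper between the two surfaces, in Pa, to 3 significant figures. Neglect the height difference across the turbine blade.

714 Pa

Bernoulli (same height): P_lower − P_upper = ½ρ(v_upper² − v_lower²).
ΔP = ½·1.15·(63.9² − 53.3²) = 714 Pa.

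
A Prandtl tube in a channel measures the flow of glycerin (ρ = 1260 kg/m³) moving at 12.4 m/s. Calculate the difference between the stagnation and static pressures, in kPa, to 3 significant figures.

At the stagnation point the flow is brought to rest, so Bernoulli gives P_stag − P_static = ½ρv².
ΔP = ½·1260·12.4² = 96900 Pa.

96.9 kPa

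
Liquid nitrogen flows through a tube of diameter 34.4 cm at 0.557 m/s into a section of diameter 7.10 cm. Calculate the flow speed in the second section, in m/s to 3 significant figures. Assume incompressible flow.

v₂ = 13.1 m/s

The volume flow rate is constant, so v₂ = (A₁/A₂)v₁ = (929/39.6)·0.557 = 13.1 m/s.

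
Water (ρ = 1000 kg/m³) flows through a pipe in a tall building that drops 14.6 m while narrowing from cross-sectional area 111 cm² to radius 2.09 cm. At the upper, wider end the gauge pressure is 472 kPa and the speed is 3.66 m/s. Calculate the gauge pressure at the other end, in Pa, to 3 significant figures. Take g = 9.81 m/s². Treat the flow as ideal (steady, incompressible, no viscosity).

P₂ ≈ 184000 Pa

Mass conservation (A₁v₁ = A₂v₂) gives v₂ = 3.66 × 111/13.7 = 29.6 m/s.
Bernoulli: P₁ + ½ρv₁² + ρg h₁ = P₂ + ½ρv₂² + ρg h₂, so P₂ = P₁ + ½ρ(v₁² − v₂²) − ρg(h₂ − h₁).
P₂ = 472000 + ½·1000·(3.66² − 29.6²) − 1000·9.81·(−14.6) = 472000 + (-432000) − (-143000) = 184000 Pa.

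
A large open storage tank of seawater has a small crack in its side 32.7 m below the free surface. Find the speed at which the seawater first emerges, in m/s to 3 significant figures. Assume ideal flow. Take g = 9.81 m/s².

Bernoulli from surface to hole (P equal, v_surface ≈ 0): v = √(2gh) = √(2×9.81×32.7) = 25.3 m/s.

v ≈ 25.3 m/s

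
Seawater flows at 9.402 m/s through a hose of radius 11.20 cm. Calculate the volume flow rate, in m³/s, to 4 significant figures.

0.3705 m³/s

Q = A·v = 0.03941 m² × 9.402 m/s = 0.3705 m³/s.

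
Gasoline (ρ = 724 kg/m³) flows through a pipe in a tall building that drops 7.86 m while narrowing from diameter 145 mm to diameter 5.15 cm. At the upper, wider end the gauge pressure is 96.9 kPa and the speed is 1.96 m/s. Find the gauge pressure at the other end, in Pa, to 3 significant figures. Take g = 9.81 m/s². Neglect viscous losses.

P₂ = 66700 Pa

By continuity, v₂ = v₁·A₁/A₂ = 1.96·(165/20.8) = 15.5 m/s.
Energy conservation along the streamline gives P₂ = P₁ − ½ρ(v₂² − v₁²) − ρg(h₂ − h₁).
P₂ = 96900 + ½·724·(1.96² − 15.5²) − 724·9.81·(−7.86) = 96900 + (-86000) − (-55800) = 66700 Pa.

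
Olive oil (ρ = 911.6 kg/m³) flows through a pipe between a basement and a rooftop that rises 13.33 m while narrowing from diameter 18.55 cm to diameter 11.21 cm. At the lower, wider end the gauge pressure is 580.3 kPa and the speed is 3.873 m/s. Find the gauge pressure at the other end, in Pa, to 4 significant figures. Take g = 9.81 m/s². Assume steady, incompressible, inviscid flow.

Continuity gives A₁v₁ = A₂v₂, so v₂ = (270.3 cm²)/(98.70 cm²) × 3.873 m/s = 10.61 m/s.
Energy conservation along the streamline gives P₂ = P₁ − ½ρ(v₂² − v₁²) − ρg(h₂ − h₁).
P₂ = 580300 + ½·911.6·(3.873² − 10.61²) − 911.6·9.81·(+13.33) = 580300 + (-44430) − (119200) = 416700 Pa.

P₂ = 416700 Pa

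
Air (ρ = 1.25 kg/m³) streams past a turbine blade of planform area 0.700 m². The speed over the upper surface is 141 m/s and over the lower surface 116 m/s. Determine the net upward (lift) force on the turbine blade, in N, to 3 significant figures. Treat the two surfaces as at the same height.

F = 2810 N

With equal heights on the two surfaces, Bernoulli gives P_lower − P_upper = ½ρ(v_upper² − v_lower²).
ΔP = ½·1.25·(141² − 116²) = 4020 Pa.
Lift = ΔP · A = 4020 × 0.700 = 2810 N.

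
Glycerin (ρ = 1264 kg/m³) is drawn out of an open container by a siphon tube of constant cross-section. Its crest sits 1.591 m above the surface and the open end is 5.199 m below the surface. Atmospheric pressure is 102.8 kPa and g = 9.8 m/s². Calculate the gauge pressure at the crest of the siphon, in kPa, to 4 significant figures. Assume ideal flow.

The outlet speed comes from Torricelli: v = √(2g·5.199) = 10.09 m/s.
Continuity keeps v the same throughout the tube; from surface to crest, P_atm + 0 = P_top + ½ρv² + ρg·h_top.
P_top = 102800 − ½·1264·10.09² − 1264·9.8·1.591 = 18690 Pa. So P_gauge = P_top − P_atm = -84110 Pa.

P_gauge ≈ -84.11 kPa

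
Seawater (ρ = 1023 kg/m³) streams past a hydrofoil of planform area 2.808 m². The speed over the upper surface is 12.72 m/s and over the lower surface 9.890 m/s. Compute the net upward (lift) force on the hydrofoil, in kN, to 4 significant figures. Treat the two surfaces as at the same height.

F ≈ 91.90 kN

From P + ½ρv² = const at equal height, P_low − P_up = ½ρ(v_up² − v_low²).
ΔP = ½·1023·(12.72² − 9.890²) = 32730 Pa.
Lift = ΔP · A = 32730 × 2.808 = 91900 N.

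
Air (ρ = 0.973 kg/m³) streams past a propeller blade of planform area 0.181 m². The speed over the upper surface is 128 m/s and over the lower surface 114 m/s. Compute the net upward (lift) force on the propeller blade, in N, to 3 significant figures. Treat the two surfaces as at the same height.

F ≈ 298 N

From P + ½ρv² = const at equal height, P_low − P_up = ½ρ(v_up² − v_low²).
ΔP = ½·0.973·(128² − 114²) = 1650 Pa.
Lift = ΔP · A = 1650 × 0.181 = 298 N.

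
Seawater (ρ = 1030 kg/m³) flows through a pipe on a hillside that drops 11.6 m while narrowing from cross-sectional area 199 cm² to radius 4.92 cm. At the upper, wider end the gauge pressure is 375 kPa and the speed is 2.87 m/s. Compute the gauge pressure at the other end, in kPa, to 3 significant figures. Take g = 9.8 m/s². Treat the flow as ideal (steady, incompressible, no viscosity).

P₂ ≈ 467 kPa

Continuity gives A₁v₁ = A₂v₂, so v₂ = (199 cm²)/(76.0 cm²) × 2.87 m/s = 7.51 m/s.
Bernoulli: P₁ + ½ρv₁² + ρg h₁ = P₂ + ½ρv₂² + ρg h₂, so P₂ = P₁ + ½ρ(v₁² − v₂²) − ρg(h₂ − h₁).
P₂ = 375000 + ½·1030·(2.87² − 7.51²) − 1030·9.8·(−11.6) = 375000 + (-24800) − (-117000) = 467000 Pa.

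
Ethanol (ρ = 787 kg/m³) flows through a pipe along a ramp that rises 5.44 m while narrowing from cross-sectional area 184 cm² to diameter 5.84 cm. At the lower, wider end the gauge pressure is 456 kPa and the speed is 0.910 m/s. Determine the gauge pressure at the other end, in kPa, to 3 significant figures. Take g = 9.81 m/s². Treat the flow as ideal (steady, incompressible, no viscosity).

P₂ ≈ 399 kPa

Mass conservation (A₁v₁ = A₂v₂) gives v₂ = 0.910 × 184/26.8 = 6.25 m/s.
Energy conservation along the streamline gives P₂ = P₁ − ½ρ(v₂² − v₁²) − ρg(h₂ − h₁).
P₂ = 456000 + ½·787·(0.910² − 6.25²) − 787·9.81·(+5.44) = 456000 + (-15000) − (42000) = 399000 Pa.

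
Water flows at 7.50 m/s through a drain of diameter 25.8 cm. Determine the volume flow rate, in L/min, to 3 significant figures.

Q = A·v = 0.0523 m² × 7.50 m/s = 0.392 m³/s.
Converting: 0.392 m³/s × 60000 = 23500 L/min.

Q = 23500 L/min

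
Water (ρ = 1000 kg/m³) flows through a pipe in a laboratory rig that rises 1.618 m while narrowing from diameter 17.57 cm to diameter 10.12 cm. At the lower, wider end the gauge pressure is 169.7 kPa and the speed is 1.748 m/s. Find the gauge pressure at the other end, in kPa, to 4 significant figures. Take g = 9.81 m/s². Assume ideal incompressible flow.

P₂ ≈ 141.5 kPa

The volume flow rate is constant, so v₂ = (A₁/A₂)v₁ = (242.5/80.44)·1.748 = 5.269 m/s.
Applying Bernoulli between the two ends and solving for P₂: P₂ = P₁ + ½ρ(v₁² − v₂²) − ρgΔh.
P₂ = 169700 + ½·1000·(1.748² − 5.269²) − 1000·9.81·(+1.618) = 169700 + (-12350) − (15870) = 141500 Pa.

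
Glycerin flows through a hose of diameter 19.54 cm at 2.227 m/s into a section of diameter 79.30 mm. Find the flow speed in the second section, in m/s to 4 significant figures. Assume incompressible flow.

v₂ = 13.52 m/s

Continuity gives A₁v₁ = A₂v₂, so v₂ = (299.9 cm²)/(49.39 cm²) × 2.227 m/s = 13.52 m/s.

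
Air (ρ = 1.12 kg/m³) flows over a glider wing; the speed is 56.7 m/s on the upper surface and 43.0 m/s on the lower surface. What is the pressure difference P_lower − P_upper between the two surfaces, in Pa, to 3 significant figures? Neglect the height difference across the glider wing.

With negligible Δh, P + ½ρv² is constant, so P_low − P_up = ½ρ(v_up² − v_low²).
ΔP = ½·1.12·(56.7² − 43.0²) = 765 Pa.

ΔP ≈ 765 Pa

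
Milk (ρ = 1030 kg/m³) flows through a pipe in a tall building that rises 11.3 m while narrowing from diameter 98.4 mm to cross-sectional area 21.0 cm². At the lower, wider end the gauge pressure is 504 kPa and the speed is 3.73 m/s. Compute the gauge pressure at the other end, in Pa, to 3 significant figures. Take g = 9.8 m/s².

By continuity, v₂ = v₁·A₁/A₂ = 3.73·(76.0/21.0) = 13.5 m/s.
Bernoulli: P₁ + ½ρv₁² + ρg h₁ = P₂ + ½ρv₂² + ρg h₂, so P₂ = P₁ + ½ρ(v₁² − v₂²) − ρg(h₂ − h₁).
P₂ = 504000 + ½·1030·(3.73² − 13.5²) − 1030·9.8·(+11.3) = 504000 + (-86800) − (114000) = 303000 Pa.

P₂ = 303000 Pa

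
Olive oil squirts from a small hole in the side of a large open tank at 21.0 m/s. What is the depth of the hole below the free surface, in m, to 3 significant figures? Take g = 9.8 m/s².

h = 22.5 m

For a small hole in a large open tank, ½v² = gh, giving h = v²/(2g).
h = 21.0²/(2·9.8) = 441/19.60 = 22.5 m.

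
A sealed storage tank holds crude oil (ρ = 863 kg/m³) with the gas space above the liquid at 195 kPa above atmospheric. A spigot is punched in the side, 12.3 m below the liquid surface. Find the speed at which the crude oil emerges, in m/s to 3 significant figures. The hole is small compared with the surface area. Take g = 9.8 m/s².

Take point 1 at the surface (v₁ ≈ 0) and point 2 at the hole (at atmospheric pressure). Bernoulli: P₁ + ρg h = P_atm + ½ρv₂².
With P₁ − P_atm = 195000 Pa, v₂ = √(2gh + 2ΔP/ρ) = √(2·9.8·12.3 + 2·195000/863) = 26.3 m/s.

v ≈ 26.3 m/s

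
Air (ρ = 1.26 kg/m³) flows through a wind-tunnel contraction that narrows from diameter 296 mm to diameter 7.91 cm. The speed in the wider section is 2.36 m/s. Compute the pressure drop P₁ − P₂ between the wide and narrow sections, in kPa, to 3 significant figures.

ΔP ≈ 0.685 kPa

By continuity, v₂ = v₁·A₁/A₂ = 2.36·(688/49.1) = 33.0 m/s.
The pipe is horizontal, so Bernoulli reduces to P₁ + ½ρv₁² = P₂ + ½ρv₂².
P₁ − P₂ = ½·1.26·(33.0² − 2.36²) = ½·1.26·1090 = 685 Pa.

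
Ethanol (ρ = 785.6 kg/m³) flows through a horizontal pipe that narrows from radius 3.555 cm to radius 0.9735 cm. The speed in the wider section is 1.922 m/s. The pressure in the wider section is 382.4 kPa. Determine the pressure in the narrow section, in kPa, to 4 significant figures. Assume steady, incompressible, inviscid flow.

P₂ ≈ 125.8 kPa

Continuity gives A₁v₁ = A₂v₂, so v₂ = (39.70 cm²)/(2.977 cm²) × 1.922 m/s = 25.63 m/s.
Bernoulli (h₁ = h₂): P₁ − P₂ = ½ρ(v₂² − v₁²).
P₂ = P₁ − ½ρ(v₂² − v₁²) = 382400 − ½·785.6·(25.63² − 1.922²) = 382400 − 256600 = 125800 Pa.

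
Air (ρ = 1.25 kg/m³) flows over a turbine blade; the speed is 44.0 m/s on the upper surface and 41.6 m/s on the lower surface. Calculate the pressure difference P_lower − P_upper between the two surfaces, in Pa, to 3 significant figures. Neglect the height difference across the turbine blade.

ΔP ≈ 128 Pa

The pressure is lower where the speed is higher: ΔP = ½ρ(v_up² − v_low²).
ΔP = ½·1.25·(44.0² − 41.6²) = 128 Pa.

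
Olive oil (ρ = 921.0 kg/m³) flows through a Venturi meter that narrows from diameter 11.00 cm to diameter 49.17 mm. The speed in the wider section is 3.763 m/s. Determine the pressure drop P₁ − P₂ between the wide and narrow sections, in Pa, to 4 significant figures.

The volume flow rate is constant, so v₂ = (A₁/A₂)v₁ = (95.03/18.99)·3.763 = 18.83 m/s.
The pipe is horizontal, so Bernoulli reduces to P₁ + ½ρv₁² = P₂ + ½ρv₂².
P₁ − P₂ = ½·921.0·(18.83² − 3.763²) = ½·921.0·340.5 = 156800 Pa.

ΔP = 156800 Pa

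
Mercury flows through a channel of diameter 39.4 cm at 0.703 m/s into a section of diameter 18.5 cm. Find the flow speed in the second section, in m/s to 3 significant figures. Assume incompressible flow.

The volume flow rate is constant, so v₂ = (A₁/A₂)v₁ = (1220/269)·0.703 = 3.19 m/s.

v₂ ≈ 3.19 m/s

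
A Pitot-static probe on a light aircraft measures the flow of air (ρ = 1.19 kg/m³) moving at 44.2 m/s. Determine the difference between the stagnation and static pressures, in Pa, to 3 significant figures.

Bernoulli between the free stream and the stagnation point: ½ρv² = P_stag − P_static.
ΔP = ½·1.19·44.2² = 1160 Pa.

ΔP ≈ 1160 Pa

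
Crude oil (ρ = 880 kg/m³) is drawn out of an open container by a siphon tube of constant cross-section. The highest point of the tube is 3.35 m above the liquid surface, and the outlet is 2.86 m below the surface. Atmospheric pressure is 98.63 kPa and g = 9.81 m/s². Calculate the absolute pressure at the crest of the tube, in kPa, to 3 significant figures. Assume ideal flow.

P_top = 45.0 kPa

From the surface to the outlet (both open to atmosphere, surface at rest): v = √(2g·h_out) = √(2·9.81·2.86) = 7.49 m/s.
With constant cross-section the crest speed equals v; applying Bernoulli from the surface up to the crest, P_top = P_atm − ½ρv² − ρg·h_top.
P_top = 98630 − ½·880·7.49² − 880·9.81·3.35 = 45000 Pa.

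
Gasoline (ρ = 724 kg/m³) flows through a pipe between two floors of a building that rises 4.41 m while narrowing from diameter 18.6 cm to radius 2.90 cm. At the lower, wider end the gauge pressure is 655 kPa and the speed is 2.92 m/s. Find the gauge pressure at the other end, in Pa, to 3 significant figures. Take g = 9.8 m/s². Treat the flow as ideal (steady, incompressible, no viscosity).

The volume flow rate is constant, so v₂ = (A₁/A₂)v₁ = (272/26.4)·2.92 = 30.0 m/s.
Applying Bernoulli between the two ends and solving for P₂: P₂ = P₁ + ½ρ(v₁² − v₂²) − ρgΔh.
P₂ = 655000 + ½·724·(2.92² − 30.0²) − 724·9.8·(+4.41) = 655000 + (-323000) − (31300) = 300000 Pa.

300000 Pa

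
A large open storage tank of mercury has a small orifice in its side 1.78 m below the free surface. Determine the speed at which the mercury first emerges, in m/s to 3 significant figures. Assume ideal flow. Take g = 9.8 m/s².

5.91 m/s

The surface is effectively still and both ends are open, so ½v² = gh and v = √(2·9.8·1.78) = 5.91 m/s.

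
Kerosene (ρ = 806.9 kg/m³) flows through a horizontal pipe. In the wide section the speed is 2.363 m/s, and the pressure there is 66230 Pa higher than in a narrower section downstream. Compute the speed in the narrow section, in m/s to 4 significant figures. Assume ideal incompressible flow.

v₂ ≈ 13.03 m/s

Along the level pipe P + ½ρv² is conserved, hence v₂² = v₁² + 2(P₁ − P₂)/ρ.
v₂ = √(2.363² + 2·66230/806.9) = √(5.584 + 164.2) = 13.03 m/s.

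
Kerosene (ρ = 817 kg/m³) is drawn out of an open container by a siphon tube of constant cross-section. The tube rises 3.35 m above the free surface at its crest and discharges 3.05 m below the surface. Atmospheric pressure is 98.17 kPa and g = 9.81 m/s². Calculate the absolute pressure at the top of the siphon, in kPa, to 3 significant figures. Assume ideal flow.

Bernoulli surface→outlet gives ½v² = g·h_out, so v = √(2·9.81·3.05) = 7.74 m/s.
Continuity keeps v the same throughout the tube; from surface to crest, P_atm + 0 = P_top + ½ρv² + ρg·h_top.
P_top = 98170 − ½·817·7.74² − 817·9.81·3.35 = 46900 Pa.

P_top ≈ 46.9 kPa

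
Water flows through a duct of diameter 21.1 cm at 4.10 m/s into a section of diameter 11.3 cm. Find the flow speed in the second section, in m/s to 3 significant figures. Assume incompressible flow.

14.3 m/s

By continuity, v₂ = v₁·A₁/A₂ = 4.10·(350/100) = 14.3 m/s.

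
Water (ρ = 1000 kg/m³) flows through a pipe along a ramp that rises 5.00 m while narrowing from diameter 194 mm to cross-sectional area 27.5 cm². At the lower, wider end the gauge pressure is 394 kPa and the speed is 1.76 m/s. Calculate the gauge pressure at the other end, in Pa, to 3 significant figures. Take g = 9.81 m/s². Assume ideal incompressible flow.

P₂ ≈ 168000 Pa

By continuity, v₂ = v₁·A₁/A₂ = 1.76·(296/27.5) = 18.9 m/s.
Applying Bernoulli between the two ends and solving for P₂: P₂ = P₁ + ½ρ(v₁² − v₂²) − ρgΔh.
P₂ = 394000 + ½·1000·(1.76² − 18.9²) − 1000·9.81·(+5.00) = 394000 + (-177000) − (49000) = 168000 Pa.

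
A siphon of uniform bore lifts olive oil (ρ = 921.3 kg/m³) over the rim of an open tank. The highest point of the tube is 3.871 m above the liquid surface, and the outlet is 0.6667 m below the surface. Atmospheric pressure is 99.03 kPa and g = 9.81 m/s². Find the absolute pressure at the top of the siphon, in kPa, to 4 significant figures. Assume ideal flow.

Bernoulli surface→outlet gives ½v² = g·h_out, so v = √(2·9.81·0.6667) = 3.617 m/s.
Continuity keeps v the same throughout the tube; from surface to crest, P_atm + 0 = P_top + ½ρv² + ρg·h_top.
P_top = 99030 − ½·921.3·3.617² − 921.3·9.81·3.871 = 58020 Pa.

P_top ≈ 58.02 kPa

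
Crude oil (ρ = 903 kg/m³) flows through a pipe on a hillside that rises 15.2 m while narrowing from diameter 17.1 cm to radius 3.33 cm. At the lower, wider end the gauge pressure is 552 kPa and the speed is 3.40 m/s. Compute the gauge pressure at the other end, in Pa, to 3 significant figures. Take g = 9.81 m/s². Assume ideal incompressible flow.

The volume flow rate is constant, so v₂ = (A₁/A₂)v₁ = (230/34.8)·3.40 = 22.4 m/s.
Energy conservation along the streamline gives P₂ = P₁ − ½ρ(v₂² − v₁²) − ρg(h₂ − h₁).
P₂ = 552000 + ½·903·(3.40² − 22.4²) − 903·9.81·(+15.2) = 552000 + (-222000) − (135000) = 196000 Pa.

196000 Pa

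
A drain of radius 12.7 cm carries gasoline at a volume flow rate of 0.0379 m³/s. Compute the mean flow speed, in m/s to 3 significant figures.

Q = 0.0379 m³/s = 0.0379 m³/s.
v = Q/A = 0.0379 / 0.0507 = 0.748 m/s.

0.748 m/s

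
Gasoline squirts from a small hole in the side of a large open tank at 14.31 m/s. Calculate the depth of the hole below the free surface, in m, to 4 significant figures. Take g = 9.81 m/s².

h ≈ 10.44 m

For a small hole in a large open tank, ½v² = gh, giving h = v²/(2g).
h = 14.31²/(2·9.81) = 204.8/19.62 = 10.44 m.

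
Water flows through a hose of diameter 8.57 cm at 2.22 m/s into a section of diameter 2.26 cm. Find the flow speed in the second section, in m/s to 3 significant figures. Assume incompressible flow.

v₂ ≈ 31.9 m/s

The volume flow rate is constant, so v₂ = (A₁/A₂)v₁ = (57.7/4.01)·2.22 = 31.9 m/s.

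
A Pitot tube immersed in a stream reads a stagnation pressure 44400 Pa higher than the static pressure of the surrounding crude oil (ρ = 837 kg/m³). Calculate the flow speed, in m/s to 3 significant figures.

v = 10.3 m/s

The dynamic pressure equals the rise in static pressure at the stagnation point: ΔP = ½ρv².
v = √(2ΔP/ρ) = √(2·44400/837) = 10.3 m/s.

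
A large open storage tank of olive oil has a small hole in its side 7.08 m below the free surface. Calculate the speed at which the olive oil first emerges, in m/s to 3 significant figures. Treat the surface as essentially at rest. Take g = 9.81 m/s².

11.8 m/s

Torricelli's result v = √(2gh) gives v = √(2·9.81·7.08) = 11.8 m/s.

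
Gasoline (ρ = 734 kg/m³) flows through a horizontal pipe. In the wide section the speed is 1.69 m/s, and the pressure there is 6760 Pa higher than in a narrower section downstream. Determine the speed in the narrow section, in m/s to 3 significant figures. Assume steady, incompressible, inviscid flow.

Along the level pipe P + ½ρv² is conserved, hence v₂² = v₁² + 2(P₁ − P₂)/ρ.
v₂ = √(1.69² + 2·6760/734) = √(2.86 + 18.4) = 4.61 m/s.

v₂ = 4.61 m/s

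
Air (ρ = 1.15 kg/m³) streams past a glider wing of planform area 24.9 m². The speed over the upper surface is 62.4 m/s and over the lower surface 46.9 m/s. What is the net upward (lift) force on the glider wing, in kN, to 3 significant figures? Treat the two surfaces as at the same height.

The faster flow above has the lower pressure; Bernoulli (same height) gives ΔP = ½ρ(v_up² − v_low²).
ΔP = ½·1.15·(62.4² − 46.9²) = 974 Pa.
Lift = ΔP · A = 974 × 24.9 = 24300 N.

F ≈ 24.3 kN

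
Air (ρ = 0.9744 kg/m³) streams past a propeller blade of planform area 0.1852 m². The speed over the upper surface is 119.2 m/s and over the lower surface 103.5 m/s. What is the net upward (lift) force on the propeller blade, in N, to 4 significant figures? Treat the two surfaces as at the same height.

F ≈ 315.5 N

The faster flow above has the lower pressure; Bernoulli (same height) gives ΔP = ½ρ(v_up² − v_low²).
ΔP = ½·0.9744·(119.2² − 103.5²) = 1703 Pa.
Lift = ΔP · A = 1703 × 0.1852 = 315.5 N.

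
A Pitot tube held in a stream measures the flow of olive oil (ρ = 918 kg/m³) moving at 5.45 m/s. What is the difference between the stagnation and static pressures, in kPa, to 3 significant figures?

At the stagnation point the flow is brought to rest, so Bernoulli gives P_stag − P_static = ½ρv².
ΔP = ½·918·5.45² = 13600 Pa.

ΔP ≈ 13.6 kPa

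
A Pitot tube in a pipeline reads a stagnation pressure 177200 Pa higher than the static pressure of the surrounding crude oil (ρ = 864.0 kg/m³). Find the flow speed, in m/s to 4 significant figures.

At the stagnation point the flow is brought to rest, so Bernoulli gives P_stag − P_static = ½ρv².
v = √(2ΔP/ρ) = √(2·177200/864.0) = 20.25 m/s.

v ≈ 20.25 m/s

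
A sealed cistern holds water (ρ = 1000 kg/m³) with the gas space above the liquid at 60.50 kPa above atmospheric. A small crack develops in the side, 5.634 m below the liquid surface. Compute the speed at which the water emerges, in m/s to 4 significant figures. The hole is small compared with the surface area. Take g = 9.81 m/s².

Take point 1 at the surface (v₁ ≈ 0) and point 2 at the hole (at atmospheric pressure). Bernoulli: P₁ + ρg h = P_atm + ½ρv₂².
With P₁ − P_atm = 60500 Pa, v₂ = √(2gh + 2ΔP/ρ) = √(2·9.81·5.634 + 2·60500/1000) = 15.22 m/s.

v ≈ 15.22 m/s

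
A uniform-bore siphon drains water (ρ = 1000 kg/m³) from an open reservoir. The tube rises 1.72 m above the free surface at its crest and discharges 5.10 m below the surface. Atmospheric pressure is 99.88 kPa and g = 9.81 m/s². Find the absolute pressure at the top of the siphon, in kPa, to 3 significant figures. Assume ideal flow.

Bernoulli surface→outlet gives ½v² = g·h_out, so v = √(2·9.81·5.10) = 10.0 m/s.
With constant cross-section the crest speed equals v; applying Bernoulli from the surface up to the crest, P_top = P_atm − ½ρv² − ρg·h_top.
P_top = 99880 − ½·1000·10.0² − 1000·9.81·1.72 = 33000 Pa.

P_top = 33.0 kPa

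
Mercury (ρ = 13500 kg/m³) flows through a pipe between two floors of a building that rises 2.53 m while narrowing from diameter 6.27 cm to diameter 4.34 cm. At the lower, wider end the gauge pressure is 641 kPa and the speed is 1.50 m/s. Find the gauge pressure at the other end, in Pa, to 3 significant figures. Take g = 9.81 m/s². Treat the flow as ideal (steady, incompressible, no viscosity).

The volume flow rate is constant, so v₂ = (A₁/A₂)v₁ = (30.9/14.8)·1.50 = 3.13 m/s.
Energy conservation along the streamline gives P₂ = P₁ − ½ρ(v₂² − v₁²) − ρg(h₂ − h₁).
P₂ = 641000 + ½·13500·(1.50² − 3.13²) − 13500·9.81·(+2.53) = 641000 + (-51000) − (335000) = 255000 Pa.

P₂ ≈ 255000 Pa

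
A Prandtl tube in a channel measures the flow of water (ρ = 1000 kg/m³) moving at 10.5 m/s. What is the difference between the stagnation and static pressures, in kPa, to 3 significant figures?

ΔP = 55.1 kPa

The dynamic pressure equals the rise in static pressure at the stagnation point: ΔP = ½ρv².
ΔP = ½·1000·10.5² = 55100 Pa.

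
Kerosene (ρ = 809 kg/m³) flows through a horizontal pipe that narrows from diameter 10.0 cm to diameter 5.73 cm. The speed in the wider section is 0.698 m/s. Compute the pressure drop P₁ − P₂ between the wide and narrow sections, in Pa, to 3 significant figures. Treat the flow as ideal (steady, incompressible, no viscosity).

1630 Pa

The volume flow rate is constant, so v₂ = (A₁/A₂)v₁ = (78.5/25.8)·0.698 = 2.13 m/s.
The pipe is horizontal, so Bernoulli reduces to P₁ + ½ρv₁² = P₂ + ½ρv₂².
P₁ − P₂ = ½·809·(2.13² − 0.698²) = ½·809·4.03 = 1630 Pa.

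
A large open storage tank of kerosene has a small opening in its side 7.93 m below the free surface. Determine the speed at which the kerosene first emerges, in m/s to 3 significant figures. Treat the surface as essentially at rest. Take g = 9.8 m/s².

The surface is effectively still and both ends are open, so ½v² = gh and v = √(2·9.8·7.93) = 12.5 m/s.

v = 12.5 m/s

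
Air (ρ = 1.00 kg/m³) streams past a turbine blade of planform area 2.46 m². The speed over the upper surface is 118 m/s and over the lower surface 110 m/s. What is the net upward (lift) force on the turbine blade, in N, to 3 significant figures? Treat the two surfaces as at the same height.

F ≈ 2240 N

With equal heights on the two surfaces, Bernoulli gives P_lower − P_upper = ½ρ(v_upper² − v_lower²).
ΔP = ½·1.00·(118² − 110²) = 912 Pa.
Lift = ΔP · A = 912 × 2.46 = 2240 N.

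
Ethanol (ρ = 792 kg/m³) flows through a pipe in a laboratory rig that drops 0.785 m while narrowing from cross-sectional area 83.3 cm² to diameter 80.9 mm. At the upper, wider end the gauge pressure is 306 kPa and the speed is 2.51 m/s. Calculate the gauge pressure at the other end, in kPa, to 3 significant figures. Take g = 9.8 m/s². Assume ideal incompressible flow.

308 kPa

The volume flow rate is constant, so v₂ = (A₁/A₂)v₁ = (83.3/51.4)·2.51 = 4.07 m/s.
Applying Bernoulli between the two ends and solving for P₂: P₂ = P₁ + ½ρ(v₁² − v₂²) − ρgΔh.
P₂ = 306000 + ½·792·(2.51² − 4.07²) − 792·9.8·(−0.785) = 306000 + (-4060) − (-6090) = 308000 Pa.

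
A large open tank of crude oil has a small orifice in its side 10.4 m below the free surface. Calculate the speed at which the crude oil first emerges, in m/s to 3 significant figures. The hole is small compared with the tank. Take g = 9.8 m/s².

The surface is effectively still and both ends are open, so ½v² = gh and v = √(2·9.8·10.4) = 14.3 m/s.

v ≈ 14.3 m/s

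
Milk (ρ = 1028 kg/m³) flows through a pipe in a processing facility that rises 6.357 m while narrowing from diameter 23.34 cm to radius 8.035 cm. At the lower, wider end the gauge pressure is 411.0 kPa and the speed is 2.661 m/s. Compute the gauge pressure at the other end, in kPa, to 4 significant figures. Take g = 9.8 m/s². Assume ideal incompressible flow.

Mass conservation (A₁v₁ = A₂v₂) gives v₂ = 2.661 × 427.9/202.8 = 5.613 m/s.
Applying Bernoulli between the two ends and solving for P₂: P₂ = P₁ + ½ρ(v₁² − v₂²) − ρgΔh.
P₂ = 411000 + ½·1028·(2.661² − 5.613²) − 1028·9.8·(+6.357) = 411000 + (-12560) − (64040) = 334400 Pa.

334.4 kPa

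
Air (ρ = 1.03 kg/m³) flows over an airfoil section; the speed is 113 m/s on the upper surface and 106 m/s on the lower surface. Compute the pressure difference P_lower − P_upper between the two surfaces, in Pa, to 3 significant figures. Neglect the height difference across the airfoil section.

ΔP ≈ 789 Pa

The pressure is lower where the speed is higher: ΔP = ½ρ(v_up² − v_low²).
ΔP = ½·1.03·(113² − 106²) = 789 Pa.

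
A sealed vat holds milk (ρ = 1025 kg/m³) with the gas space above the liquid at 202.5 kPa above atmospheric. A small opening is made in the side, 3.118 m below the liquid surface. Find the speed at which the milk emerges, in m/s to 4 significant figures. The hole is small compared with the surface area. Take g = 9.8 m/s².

Take point 1 at the surface (v₁ ≈ 0) and point 2 at the hole (at atmospheric pressure). Bernoulli: P₁ + ρg h = P_atm + ½ρv₂².
With P₁ − P_atm = 202500 Pa, v₂ = √(2gh + 2ΔP/ρ) = √(2·9.8·3.118 + 2·202500/1025) = 21.36 m/s.

v ≈ 21.36 m/s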